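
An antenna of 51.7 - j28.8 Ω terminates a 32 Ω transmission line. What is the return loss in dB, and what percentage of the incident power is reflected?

RL ≈ 8.09 dB; 15.5% of incident power reflected

Γ = (19.7 − j28.8)/(83.7 − j28.8), |Γ| = 0.394
RL = −20·log₁₀(0.394) = 8.09 dB
P_refl/P_inc = |Γ|² = 0.155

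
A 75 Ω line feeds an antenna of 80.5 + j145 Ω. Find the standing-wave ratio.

Γ = (Z_L − Z_0)/(Z_L + Z_0) = (5.5 + j145)/(155.5 + j145)
|Γ| = 145/213 = 0.682
VSWR = (1 + |Γ|)/(1 − |Γ|) = 1.68/0.318

VSWR ≈ 5.3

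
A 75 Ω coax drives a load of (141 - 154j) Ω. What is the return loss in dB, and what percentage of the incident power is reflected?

RL ≈ 3.99 dB; 39.9% of incident power reflected

Γ = (66 − j154)/(216 − j154), |Γ| = 0.632
RL = −20·log₁₀(0.632) = 3.99 dB
P_refl/P_inc = |Γ|² = 0.399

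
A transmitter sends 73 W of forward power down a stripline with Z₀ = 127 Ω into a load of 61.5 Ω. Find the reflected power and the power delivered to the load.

P_reflected ≈ 8.81 W; P_delivered ≈ 64.2 W

Γ = (61.5 − 127)/(61.5 + 127) = -0.347
|Γ|² = 0.121
P_refl = |Γ|²·P_inc = 8.81 W, P_del = (1 − |Γ|²)·P_inc = 64.2 W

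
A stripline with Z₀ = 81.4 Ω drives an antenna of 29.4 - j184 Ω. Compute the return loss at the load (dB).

RL ≈ 1.01 dB

Γ = (-52 − j184)/(110.8 − j184), |Γ| = 0.89
RL = −20·log₁₀|Γ| = −20·log₁₀(0.89)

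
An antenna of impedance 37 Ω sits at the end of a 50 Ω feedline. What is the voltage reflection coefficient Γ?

Γ = -0.149

Γ = (Z_L − Z_0)/(Z_L + Z_0) = (37 − 50)/(37 + 50) = -13/87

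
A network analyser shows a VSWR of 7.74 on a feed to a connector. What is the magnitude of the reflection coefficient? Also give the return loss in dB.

|Γ| ≈ 0.771; return loss ≈ 2.26 dB

|Γ| = (S − 1)/(S + 1) = (7.74 − 1)/(7.74 + 1) = 6.74/8.74
RL = −20·log₁₀|Γ| = −20·log₁₀(0.771)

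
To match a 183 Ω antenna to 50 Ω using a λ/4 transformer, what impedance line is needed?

Z_qwt ≈ 95.7 Ω

Z_qwt = √(Z_0·R_L) = √(50 × 183) = √9150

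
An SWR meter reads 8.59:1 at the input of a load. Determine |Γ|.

|Γ| ≈ 0.791

|Γ| = (S − 1)/(S + 1) = (8.59 − 1)/(8.59 + 1) = 7.59/9.59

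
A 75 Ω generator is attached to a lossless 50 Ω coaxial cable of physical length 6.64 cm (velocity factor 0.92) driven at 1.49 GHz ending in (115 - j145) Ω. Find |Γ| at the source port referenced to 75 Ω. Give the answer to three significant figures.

|Γ| ≈ 0.723

λ = v/f = 0.92·c / 1.49 GHz = 0.185 m
βl = 2π·l/λ = 2π × 0.358 = 129°
tan(βl) = -1.23
Z_in = Z_0·(Z_L + jZ_0·tanβl)/(Z_0 + jZ_L·tanβl) = 19.8 + j58.5 Ω
Γ_s = (Z_in − Z_s)/(Z_in + Z_s) = (-55.2 + j58.5)/(94.8 + j58.5), |Γ_s| = 0.723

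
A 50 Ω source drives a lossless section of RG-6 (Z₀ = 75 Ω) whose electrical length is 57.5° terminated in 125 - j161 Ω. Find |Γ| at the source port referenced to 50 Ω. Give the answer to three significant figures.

tan(βl) = 1.57
Z_in = Z_0·(Z_L + jZ_0·tanβl)/(Z_0 + jZ_L·tanβl) = 16.7 − j19.9 Ω
Γ_s = (Z_in − Z_s)/(Z_in + Z_s) = (-33.3 − j19.9)/(66.7 − j19.9), |Γ_s| = 0.557

|Γ| ≈ 0.557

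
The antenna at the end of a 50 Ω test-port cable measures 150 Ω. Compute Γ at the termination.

Γ = 0.5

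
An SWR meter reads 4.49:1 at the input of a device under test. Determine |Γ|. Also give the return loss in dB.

|Γ| ≈ 0.636; return loss ≈ 3.93 dB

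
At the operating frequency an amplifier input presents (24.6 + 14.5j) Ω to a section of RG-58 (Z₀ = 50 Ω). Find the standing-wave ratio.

Γ = (Z_L − Z_0)/(Z_L + Z_0) = (-25.4 + j14.5)/(74.6 + j14.5)
|Γ| = 29.2/76 = 0.385
VSWR = (1 + |Γ|)/(1 − |Γ|) = 1.38/0.615

VSWR ≈ 2.25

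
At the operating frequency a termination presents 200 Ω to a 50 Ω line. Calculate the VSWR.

VSWR ≈ 4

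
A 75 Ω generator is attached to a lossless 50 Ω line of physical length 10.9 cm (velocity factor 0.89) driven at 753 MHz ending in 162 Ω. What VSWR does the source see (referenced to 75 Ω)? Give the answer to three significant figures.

VSWR ≈ 4.54

λ = v/f = 0.89·c / 753 MHz = 0.355 m
βl = 2π·l/λ = 2π × 0.307 = 111°
tan(βl) = -2.65
Z_in = Z_0·(Z_L + jZ_0·tanβl)/(Z_0 + jZ_L·tanβl) = 17.4 + j16.8 Ω
Γ_s = (Z_in − Z_s)/(Z_in + Z_s) = (-57.6 + j16.8)/(92.4 + j16.8), |Γ_s| = 0.639
VSWR = (1 + |Γ_s|)/(1 − |Γ_s|)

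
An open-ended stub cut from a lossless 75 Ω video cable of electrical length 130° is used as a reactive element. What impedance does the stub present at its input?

Z_in ≈ +j62.9 Ω

tan(βl) = -1.19
For an open-ended stub, Z_in = −jZ_0·cot(βl) = −jZ_0/tan(βl)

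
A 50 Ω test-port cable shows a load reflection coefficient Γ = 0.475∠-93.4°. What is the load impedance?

Z_L = Z_0·(1 + Γ)/(1 − Γ) = 50·(0.972 − j0.474)/(1.03 + j0.474)

Z_L ≈ 30.2 − j37 Ω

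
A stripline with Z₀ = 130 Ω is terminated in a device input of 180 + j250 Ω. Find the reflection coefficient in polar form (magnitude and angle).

Γ ≈ 0.64 ∠ 39.8°

Γ = (Z_L − Z_0)/(Z_L + Z_0) = (50 + j250)/(310 + j250)
|Γ| = 255/398 = 0.64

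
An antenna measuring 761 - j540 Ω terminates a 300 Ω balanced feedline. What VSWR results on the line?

VSWR ≈ 3.96

Γ = (Z_L − Z_0)/(Z_L + Z_0) = (461 − j540)/(1061 − j540)
|Γ| = 710/1190 = 0.596
VSWR = (1 + |Γ|)/(1 − |Γ|) = 1.6/0.404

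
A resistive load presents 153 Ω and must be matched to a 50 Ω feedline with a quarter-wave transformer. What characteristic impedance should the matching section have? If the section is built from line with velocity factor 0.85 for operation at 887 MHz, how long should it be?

Z_qwt = √(Z_0·R_L) = √(50 × 153) = √7650
λ = 0.85·c/f = 0.287 m, so l = λ/4 = 0.0719 m

Z_qwt ≈ 87.5 Ω; length ≈ 7.19 cm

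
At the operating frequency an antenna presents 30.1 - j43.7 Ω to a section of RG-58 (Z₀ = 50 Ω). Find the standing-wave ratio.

Γ = (Z_L − Z_0)/(Z_L + Z_0) = (-19.9 − j43.7)/(80.1 − j43.7)
|Γ| = 48/91.2 = 0.526
VSWR = (1 + |Γ|)/(1 − |Γ|) = 1.53/0.474

VSWR ≈ 3.22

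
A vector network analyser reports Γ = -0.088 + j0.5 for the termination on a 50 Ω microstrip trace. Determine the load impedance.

Z_L = Z_0·(1 + Γ)/(1 − Γ) = 50·(0.912 + j0.5)/(1.09 − j0.5)

Z_L ≈ 25.9 + j34.9 Ω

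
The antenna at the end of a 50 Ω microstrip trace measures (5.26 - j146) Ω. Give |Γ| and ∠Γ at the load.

Γ ≈ 0.978 ∠ -37.8°

Γ = (Z_L − Z_0)/(Z_L + Z_0) = (-44.74 − j146)/(55.26 − j146)
|Γ| = 153/156 = 0.978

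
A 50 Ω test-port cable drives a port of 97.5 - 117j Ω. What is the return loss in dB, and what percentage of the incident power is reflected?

Γ = (47.5 − j117)/(147.5 − j117), |Γ| = 0.671
RL = −20·log₁₀(0.671) = 3.47 dB
P_refl/P_inc = |Γ|² = 0.45

RL ≈ 3.47 dB; 45% of incident power reflected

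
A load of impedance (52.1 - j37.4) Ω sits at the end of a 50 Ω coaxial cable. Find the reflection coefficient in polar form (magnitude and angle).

Γ = (Z_L − Z_0)/(Z_L + Z_0) = (2.1 − j37.4)/(102.1 − j37.4)
|Γ| = 37.5/109 = 0.344

Γ ≈ 0.344 ∠ -66.7°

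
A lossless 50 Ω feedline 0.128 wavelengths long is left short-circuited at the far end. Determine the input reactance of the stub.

βl = 2π × 0.128 = 46.1°
tan(βl) = 1.04
For a short-circuited stub, Z_in = jZ_0·tan(βl)

X_in ≈ 51.9 Ω (inductive)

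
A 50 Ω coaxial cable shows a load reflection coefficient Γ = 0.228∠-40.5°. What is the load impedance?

Z_L ≈ 67.2 − j21 Ω

Z_L = Z_0·(1 + Γ)/(1 − Γ) = 50·(1.17 − j0.148)/(0.827 + j0.148)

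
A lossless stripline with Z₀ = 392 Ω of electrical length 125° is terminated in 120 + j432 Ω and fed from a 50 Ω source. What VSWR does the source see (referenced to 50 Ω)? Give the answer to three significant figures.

tan(βl) = -1.43
Z_in = Z_0·(Z_L + jZ_0·tanβl)/(Z_0 + jZ_L·tanβl) = 53.5 − j40.6 Ω
Γ_s = (Z_in − Z_s)/(Z_in + Z_s) = (3.51 − j40.6)/(104 − j40.6), |Γ_s| = 0.366
VSWR = (1 + |Γ_s|)/(1 − |Γ_s|)

VSWR ≈ 2.16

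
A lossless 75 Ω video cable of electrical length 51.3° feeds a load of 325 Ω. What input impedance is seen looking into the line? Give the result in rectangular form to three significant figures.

Z_in ≈ 27.5 − j55 Ω

tan(βl) = tan(51.3°) = 1.25
Z_in = Z_0·(Z_L + jZ_0·tanβl)/(Z_0 + jZ_L·tanβl)
     = 75·(325 + j93.6)/(75 + j406)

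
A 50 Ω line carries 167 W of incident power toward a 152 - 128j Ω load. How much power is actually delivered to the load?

P_delivered ≈ 88.8 W

|Γ| = |(102 − j128)/(202 − j128)| = 0.684
|Γ|² = 0.468
P_refl = |Γ|²·P_inc = 78.2 W, P_del = (1 − |Γ|²)·P_inc = 88.8 W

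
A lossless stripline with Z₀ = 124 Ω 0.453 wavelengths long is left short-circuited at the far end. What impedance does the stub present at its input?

βl = 2π × 0.453 = 163°
tan(βl) = -0.304
For a short-circuited stub, Z_in = jZ_0·tan(βl)

Z_in ≈ −j37.7 Ω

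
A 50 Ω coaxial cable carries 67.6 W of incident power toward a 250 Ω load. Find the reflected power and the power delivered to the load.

P_reflected ≈ 30 W; P_delivered ≈ 37.6 W

Γ = (250 − 50)/(250 + 50) = 0.667
|Γ|² = 0.444
P_refl = |Γ|²·P_inc = 30 W, P_del = (1 − |Γ|²)·P_inc = 37.6 W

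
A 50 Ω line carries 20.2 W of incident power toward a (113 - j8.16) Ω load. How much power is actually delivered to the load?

|Γ| = |(63 − j8.16)/(163 − j8.16)| = 0.389
|Γ|² = 0.152
P_refl = |Γ|²·P_inc = 3.06 W, P_del = (1 − |Γ|²)·P_inc = 17.1 W

P_delivered ≈ 17.1 W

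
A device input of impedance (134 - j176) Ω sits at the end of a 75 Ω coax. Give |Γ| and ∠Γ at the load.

Γ = (Z_L − Z_0)/(Z_L + Z_0) = (59 − j176)/(209 − j176)
|Γ| = 186/273 = 0.679

Γ ≈ 0.679 ∠ -31.4°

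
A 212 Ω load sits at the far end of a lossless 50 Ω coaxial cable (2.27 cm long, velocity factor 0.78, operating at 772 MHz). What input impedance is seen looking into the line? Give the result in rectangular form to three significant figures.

Z_in ≈ 47.2 − j76.4 Ω

λ = v/f = 0.78·c / 772 MHz = 0.303 m
βl = 2π·l/λ = 2π × 0.0749 = 27°
tan(βl) = tan(27°) = 0.509
Z_in = Z_0·(Z_L + jZ_0·tanβl)/(Z_0 + jZ_L·tanβl)
     = 50·(212 + j25.4)/(50 + j108)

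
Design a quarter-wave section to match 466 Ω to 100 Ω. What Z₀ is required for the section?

Z_qwt ≈ 216 Ω

Z_qwt = √(Z_0·R_L) = √(100 × 466) = √46600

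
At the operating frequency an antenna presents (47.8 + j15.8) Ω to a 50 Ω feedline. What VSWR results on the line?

VSWR ≈ 1.38

Γ = (Z_L − Z_0)/(Z_L + Z_0) = (-2.2 + j15.8)/(97.8 + j15.8)
|Γ| = 16/99.1 = 0.161
VSWR = (1 + |Γ|)/(1 − |Γ|) = 1.16/0.839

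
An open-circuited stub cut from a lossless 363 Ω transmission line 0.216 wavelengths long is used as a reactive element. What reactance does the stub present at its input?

βl = 2π × 0.216 = 77.8°
tan(βl) = 4.61
For an open-circuited stub, Z_in = −jZ_0·cot(βl) = −jZ_0/tan(βl)

X_in ≈ -78.7 Ω (capacitive)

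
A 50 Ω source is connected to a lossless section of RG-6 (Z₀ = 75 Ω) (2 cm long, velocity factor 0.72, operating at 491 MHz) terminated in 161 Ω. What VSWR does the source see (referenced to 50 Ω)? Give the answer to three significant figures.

VSWR ≈ 3.1

λ = v/f = 0.72·c / 491 MHz = 0.44 m
βl = 2π·l/λ = 2π × 0.0455 = 16.4°
tan(βl) = 0.294
Z_in = Z_0·(Z_L + jZ_0·tanβl)/(Z_0 + jZ_L·tanβl) = 125 − j56.9 Ω
Γ_s = (Z_in − Z_s)/(Z_in + Z_s) = (75.1 − j56.9)/(175 − j56.9), |Γ_s| = 0.512
VSWR = (1 + |Γ_s|)/(1 − |Γ_s|)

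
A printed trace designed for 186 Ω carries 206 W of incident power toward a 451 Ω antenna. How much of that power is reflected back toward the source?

Γ = (451 − 186)/(451 + 186) = 0.416
|Γ|² = 0.173
P_refl = |Γ|²·P_inc = 35.7 W, P_del = (1 − |Γ|²)·P_inc = 170 W

P_reflected ≈ 35.7 W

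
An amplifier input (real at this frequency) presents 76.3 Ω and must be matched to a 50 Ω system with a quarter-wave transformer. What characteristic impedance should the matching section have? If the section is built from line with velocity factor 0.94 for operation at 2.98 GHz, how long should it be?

Z_qwt ≈ 61.8 Ω; length ≈ 2.37 cm

Z_qwt = √(Z_0·R_L) = √(50 × 76.3) = √3815
λ = 0.94·c/f = 0.0946 m, so l = λ/4 = 0.0237 m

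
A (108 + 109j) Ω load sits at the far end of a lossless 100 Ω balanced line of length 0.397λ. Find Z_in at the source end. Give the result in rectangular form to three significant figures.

Z_in ≈ 42.5 + j37.3 Ω

βl = 2π × 0.397 = 143°
tan(βl) = tan(143°) = -0.756
Z_in = Z_0·(Z_L + jZ_0·tanβl)/(Z_0 + jZ_L·tanβl)
     = 100·(108 + j33.4)/(182 − j81.6)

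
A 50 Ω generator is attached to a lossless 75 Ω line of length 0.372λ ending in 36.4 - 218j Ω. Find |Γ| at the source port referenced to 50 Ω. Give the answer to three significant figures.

βl = 2π × 0.372 = 134°
tan(βl) = -1.04
Z_in = Z_0·(Z_L + jZ_0·tanβl)/(Z_0 + jZ_L·tanβl) = 17.5 + j142 Ω
Γ_s = (Z_in − Z_s)/(Z_in + Z_s) = (-32.5 + j142)/(67.5 + j142), |Γ_s| = 0.927

|Γ| ≈ 0.927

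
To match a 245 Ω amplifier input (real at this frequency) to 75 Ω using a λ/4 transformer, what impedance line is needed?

Z_qwt = √(Z_0·R_L) = √(75 × 245) = √18380

Z_qwt ≈ 136 Ω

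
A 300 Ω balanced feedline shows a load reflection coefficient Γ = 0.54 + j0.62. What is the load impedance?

Z_L = Z_0·(1 + Γ)/(1 − Γ) = 300·(1.54 + j0.62)/(0.46 − j0.62)

Z_L ≈ 163 + j624 Ω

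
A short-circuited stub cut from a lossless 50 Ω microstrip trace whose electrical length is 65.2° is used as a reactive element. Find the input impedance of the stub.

Z_in ≈ +j108 Ω

tan(βl) = 2.16
For a short-circuited stub, Z_in = jZ_0·tan(βl)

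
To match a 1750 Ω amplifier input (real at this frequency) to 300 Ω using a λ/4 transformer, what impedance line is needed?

Z_qwt ≈ 725 Ω

Z_qwt = √(Z_0·R_L) = √(300 × 1750) = √525000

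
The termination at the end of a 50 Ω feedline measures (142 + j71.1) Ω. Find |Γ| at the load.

Γ = (Z_L − Z_0)/(Z_L + Z_0) = (92 + j71.1)/(192 + j71.1)
|Γ| = 116/205

|Γ| ≈ 0.568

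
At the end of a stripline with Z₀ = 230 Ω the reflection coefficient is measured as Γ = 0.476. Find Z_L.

Z_L ≈ 648 Ω

Z_L = Z_0·(1 + Γ)/(1 − Γ) = 230·(1.48)/(0.524)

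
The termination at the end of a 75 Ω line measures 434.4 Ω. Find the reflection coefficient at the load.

Γ = (Z_L − Z_0)/(Z_L + Z_0) = (434.4 − 75)/(434.4 + 75) = 359.4/509.4

Γ = 0.706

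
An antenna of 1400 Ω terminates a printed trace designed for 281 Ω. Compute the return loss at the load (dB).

RL ≈ 3.53 dB

Γ = (1400 − 281)/(1400 + 281) = 0.666
RL = −20·log₁₀|Γ| = −20·log₁₀(0.666)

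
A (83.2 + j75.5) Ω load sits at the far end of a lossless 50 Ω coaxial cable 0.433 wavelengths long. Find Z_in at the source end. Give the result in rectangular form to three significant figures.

Z_in ≈ 29.7 + j44.9 Ω

βl = 2π × 0.433 = 156°
tan(βl) = tan(156°) = -0.448
Z_in = Z_0·(Z_L + jZ_0·tanβl)/(Z_0 + jZ_L·tanβl)
     = 50·(83.2 + j53.1)/(83.8 − j37.3)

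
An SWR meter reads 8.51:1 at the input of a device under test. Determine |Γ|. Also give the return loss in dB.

|Γ| ≈ 0.79; return loss ≈ 2.05 dB

|Γ| = (S − 1)/(S + 1) = (8.51 − 1)/(8.51 + 1) = 7.51/9.51
RL = −20·log₁₀|Γ| = −20·log₁₀(0.79)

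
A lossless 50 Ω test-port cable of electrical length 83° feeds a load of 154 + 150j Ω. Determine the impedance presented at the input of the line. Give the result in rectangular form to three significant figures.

Z_in ≈ 8.8 − j14.4 Ω

tan(βl) = tan(83°) = 8.14
Z_in = Z_0·(Z_L + jZ_0·tanβl)/(Z_0 + jZ_L·tanβl)
     = 50·(154 + j557)/(-1170 + j1250)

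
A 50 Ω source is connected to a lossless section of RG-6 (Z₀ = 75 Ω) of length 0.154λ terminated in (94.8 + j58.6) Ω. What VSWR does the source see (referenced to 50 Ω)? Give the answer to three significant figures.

βl = 2π × 0.154 = 55.4°
tan(βl) = 1.45
Z_in = Z_0·(Z_L + jZ_0·tanβl)/(Z_0 + jZ_L·tanβl) = 87 − j58 Ω
Γ_s = (Z_in − Z_s)/(Z_in + Z_s) = (37 − j58)/(137 − j58), |Γ_s| = 0.463
VSWR = (1 + |Γ_s|)/(1 − |Γ_s|)

VSWR ≈ 2.72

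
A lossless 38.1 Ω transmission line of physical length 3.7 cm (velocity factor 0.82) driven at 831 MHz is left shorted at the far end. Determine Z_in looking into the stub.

λ = v/f = 0.82·c / 831 MHz = 0.296 m
βl = 2π·l/λ = 2π × 0.125 = 45°
tan(βl) = 1
For a shorted stub, Z_in = jZ_0·tan(βl)

Z_in ≈ +j38.1 Ω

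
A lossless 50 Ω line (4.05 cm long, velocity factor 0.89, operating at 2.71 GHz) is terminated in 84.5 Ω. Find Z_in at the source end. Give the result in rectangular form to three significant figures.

λ = v/f = 0.89·c / 2.71 GHz = 0.0985 m
βl = 2π·l/λ = 2π × 0.411 = 148°
tan(βl) = tan(148°) = -0.625
Z_in = Z_0·(Z_L + jZ_0·tanβl)/(Z_0 + jZ_L·tanβl)
     = 50·(84.5 − j31.3)/(50 − j52.8)

Z_in ≈ 55.5 + j27.4 Ω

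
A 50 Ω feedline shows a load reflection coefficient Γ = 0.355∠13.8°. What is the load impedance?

Z_L = Z_0·(1 + Γ)/(1 − Γ) = 50·(1.34 + j0.0847)/(0.655 − j0.0847)

Z_L ≈ 100 + j19.4 Ω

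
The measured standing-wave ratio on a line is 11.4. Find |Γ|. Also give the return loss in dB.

|Γ| = (S − 1)/(S + 1) = (11.4 − 1)/(11.4 + 1) = 10.4/12.4
RL = −20·log₁₀|Γ| = −20·log₁₀(0.839)

|Γ| ≈ 0.839; return loss ≈ 1.53 dB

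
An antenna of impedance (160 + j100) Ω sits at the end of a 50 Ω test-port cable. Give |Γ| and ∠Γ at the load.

Γ ≈ 0.639 ∠ 16.8°

Γ = (Z_L − Z_0)/(Z_L + Z_0) = (110 + j100)/(210 + j100)
|Γ| = 149/233 = 0.639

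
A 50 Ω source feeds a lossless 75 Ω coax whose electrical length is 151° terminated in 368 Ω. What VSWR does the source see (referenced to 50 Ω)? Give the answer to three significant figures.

VSWR ≈ 6.42

tan(βl) = -0.554
Z_in = Z_0·(Z_L + jZ_0·tanβl)/(Z_0 + jZ_L·tanβl) = 57.3 + j114 Ω
Γ_s = (Z_in − Z_s)/(Z_in + Z_s) = (7.29 + j114)/(107 + j114), |Γ_s| = 0.73
VSWR = (1 + |Γ_s|)/(1 − |Γ_s|)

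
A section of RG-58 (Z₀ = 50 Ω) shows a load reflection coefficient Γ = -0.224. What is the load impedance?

Z_L ≈ 31.7 Ω

Z_L = Z_0·(1 + Γ)/(1 − Γ) = 50·(0.776)/(1.22)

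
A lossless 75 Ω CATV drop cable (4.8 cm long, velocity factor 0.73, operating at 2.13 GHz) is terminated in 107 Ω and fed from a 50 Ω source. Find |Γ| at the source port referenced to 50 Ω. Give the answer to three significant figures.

λ = v/f = 0.73·c / 2.13 GHz = 0.103 m
βl = 2π·l/λ = 2π × 0.467 = 168°
tan(βl) = -0.211
Z_in = Z_0·(Z_L + jZ_0·tanβl)/(Z_0 + jZ_L·tanβl) = 102 + j15 Ω
Γ_s = (Z_in − Z_s)/(Z_in + Z_s) = (52.5 + j15)/(152 + j15), |Γ_s| = 0.356

|Γ| ≈ 0.356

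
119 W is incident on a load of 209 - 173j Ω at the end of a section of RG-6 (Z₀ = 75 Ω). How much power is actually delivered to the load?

P_delivered ≈ 67.5 W

|Γ| = |(134 − j173)/(284 − j173)| = 0.658
|Γ|² = 0.433
P_refl = |Γ|²·P_inc = 51.5 W, P_del = (1 − |Γ|²)·P_inc = 67.5 W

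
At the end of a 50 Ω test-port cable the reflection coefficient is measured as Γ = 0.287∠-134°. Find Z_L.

Z_L ≈ 31 − j13.9 Ω

Z_L = Z_0·(1 + Γ)/(1 − Γ) = 50·(0.801 − j0.206)/(1.2 + j0.206)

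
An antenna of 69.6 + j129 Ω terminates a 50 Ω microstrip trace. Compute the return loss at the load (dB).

RL ≈ 2.6 dB

Γ = (19.6 + j129)/(119.6 + j129), |Γ| = 0.742
RL = −20·log₁₀|Γ| = −20·log₁₀(0.742)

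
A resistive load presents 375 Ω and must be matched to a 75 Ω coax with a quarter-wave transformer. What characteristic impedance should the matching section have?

Z_qwt = √(Z_0·R_L) = √(75 × 375) = √28120

Z_qwt ≈ 168 Ω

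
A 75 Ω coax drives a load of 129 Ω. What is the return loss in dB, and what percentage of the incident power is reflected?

Γ = (129 − 75)/(129 + 75) = 0.265
RL = −20·log₁₀(0.265) = 11.5 dB
P_refl/P_inc = |Γ|² = 0.0701

RL ≈ 11.5 dB; 7.01% of incident power reflected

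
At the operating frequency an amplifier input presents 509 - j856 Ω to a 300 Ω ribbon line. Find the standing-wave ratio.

VSWR ≈ 6.94

Γ = (Z_L − Z_0)/(Z_L + Z_0) = (209 − j856)/(809 − j856)
|Γ| = 881/1180 = 0.748
VSWR = (1 + |Γ|)/(1 − |Γ|) = 1.75/0.252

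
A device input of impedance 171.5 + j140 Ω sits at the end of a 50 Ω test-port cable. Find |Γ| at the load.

Γ = (Z_L − Z_0)/(Z_L + Z_0) = (121.5 + j140)/(221.5 + j140)
|Γ| = 185/262

|Γ| ≈ 0.707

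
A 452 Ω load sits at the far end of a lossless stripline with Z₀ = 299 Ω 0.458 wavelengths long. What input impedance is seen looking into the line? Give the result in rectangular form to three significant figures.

βl = 2π × 0.458 = 165°
tan(βl) = tan(165°) = -0.27
Z_in = Z_0·(Z_L + jZ_0·tanβl)/(Z_0 + jZ_L·tanβl)
     = 299·(452 − j80.8)/(299 − j122)

Z_in ≈ 416 + j89 Ω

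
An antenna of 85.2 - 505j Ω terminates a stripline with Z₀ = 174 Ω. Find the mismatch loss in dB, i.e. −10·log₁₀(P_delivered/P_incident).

Γ = (-88.8 − j505)/(259.2 − j505), |Γ| = 0.903
|Γ|² = 0.816, so P_del/P_inc = 1 − |Γ|² = 0.184
ML = −10·log₁₀(1 − |Γ|²)

mismatch loss ≈ 7.35 dB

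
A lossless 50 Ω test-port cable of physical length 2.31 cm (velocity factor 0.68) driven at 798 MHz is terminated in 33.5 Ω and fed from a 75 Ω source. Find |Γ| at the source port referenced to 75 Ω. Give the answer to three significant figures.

λ = v/f = 0.68·c / 798 MHz = 0.256 m
βl = 2π·l/λ = 2π × 0.0904 = 32.5°
tan(βl) = 0.638
Z_in = Z_0·(Z_L + jZ_0·tanβl)/(Z_0 + jZ_L·tanβl) = 39.9 + j14.9 Ω
Γ_s = (Z_in − Z_s)/(Z_in + Z_s) = (-35.1 + j14.9)/(115 + j14.9), |Γ_s| = 0.33

|Γ| ≈ 0.33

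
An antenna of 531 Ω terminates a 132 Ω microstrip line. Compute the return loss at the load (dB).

Γ = (531 − 132)/(531 + 132) = 0.602
RL = −20·log₁₀|Γ| = −20·log₁₀(0.602)

RL ≈ 4.41 dB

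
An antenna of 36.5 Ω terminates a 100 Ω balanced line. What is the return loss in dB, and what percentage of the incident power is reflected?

RL ≈ 6.65 dB; 21.6% of incident power reflected

Γ = (36.5 − 100)/(36.5 + 100) = -0.465
RL = −20·log₁₀(0.465) = 6.65 dB
P_refl/P_inc = |Γ|² = 0.216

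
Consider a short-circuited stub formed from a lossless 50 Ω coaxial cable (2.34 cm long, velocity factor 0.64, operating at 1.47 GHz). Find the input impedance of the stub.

λ = v/f = 0.64·c / 1.47 GHz = 0.131 m
βl = 2π·l/λ = 2π × 0.179 = 64.5°
tan(βl) = 2.1
For a short-circuited stub, Z_in = jZ_0·tan(βl)

Z_in ≈ +j105 Ω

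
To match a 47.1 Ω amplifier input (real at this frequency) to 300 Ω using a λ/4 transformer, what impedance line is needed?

Z_qwt = √(Z_0·R_L) = √(300 × 47.1) = √14130

Z_qwt ≈ 119 Ω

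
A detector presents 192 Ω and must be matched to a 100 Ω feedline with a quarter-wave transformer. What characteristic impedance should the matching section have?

Z_qwt = √(Z_0·R_L) = √(100 × 192) = √19200

Z_qwt ≈ 139 Ω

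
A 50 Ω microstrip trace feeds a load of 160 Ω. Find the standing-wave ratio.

VSWR ≈ 3.2

Γ = (160 − 50)/(160 + 50) = 0.524
VSWR = (1 + 0.524)/(1 − 0.524)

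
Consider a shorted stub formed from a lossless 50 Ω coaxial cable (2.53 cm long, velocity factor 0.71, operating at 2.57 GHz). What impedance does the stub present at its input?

λ = v/f = 0.71·c / 2.57 GHz = 0.0829 m
βl = 2π·l/λ = 2π × 0.305 = 110°
tan(βl) = -2.76
For a shorted stub, Z_in = jZ_0·tan(βl)

Z_in ≈ −j138 Ω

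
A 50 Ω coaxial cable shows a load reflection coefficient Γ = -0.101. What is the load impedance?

Z_L = Z_0·(1 + Γ)/(1 − Γ) = 50·(0.899)/(1.1)

Z_L ≈ 40.8 Ω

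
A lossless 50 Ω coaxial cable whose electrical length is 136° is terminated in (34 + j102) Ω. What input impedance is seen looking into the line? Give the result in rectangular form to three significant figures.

tan(βl) = tan(136°) = -0.966
Z_in = Z_0·(Z_L + jZ_0·tanβl)/(Z_0 + jZ_L·tanβl)
     = 50·(34 + j53.7)/(149 − j32.8)

Z_in ≈ 7.1 + j19.7 Ω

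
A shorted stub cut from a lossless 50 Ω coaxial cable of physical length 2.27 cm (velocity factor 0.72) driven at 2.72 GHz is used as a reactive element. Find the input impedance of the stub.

Z_in ≈ −j218 Ω

λ = v/f = 0.72·c / 2.72 GHz = 0.0794 m
βl = 2π·l/λ = 2π × 0.286 = 103°
tan(βl) = -4.36
For a shorted stub, Z_in = jZ_0·tan(βl)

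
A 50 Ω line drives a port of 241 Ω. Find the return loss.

RL ≈ 3.66 dB

Γ = (241 − 50)/(241 + 50) = 0.656
RL = −20·log₁₀|Γ| = −20·log₁₀(0.656)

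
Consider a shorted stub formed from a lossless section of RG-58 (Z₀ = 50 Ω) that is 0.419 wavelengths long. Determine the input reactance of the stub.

X_in ≈ -27.9 Ω (capacitive)

βl = 2π × 0.419 = 151°
tan(βl) = -0.558
For a shorted stub, Z_in = jZ_0·tan(βl)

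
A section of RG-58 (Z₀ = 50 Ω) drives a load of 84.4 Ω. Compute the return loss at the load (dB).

Γ = (84.4 − 50)/(84.4 + 50) = 0.256
RL = −20·log₁₀|Γ| = −20·log₁₀(0.256)

RL ≈ 11.8 dB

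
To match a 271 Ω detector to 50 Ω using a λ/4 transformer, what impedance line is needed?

Z_qwt ≈ 116 Ω

Z_qwt = √(Z_0·R_L) = √(50 × 271) = √13550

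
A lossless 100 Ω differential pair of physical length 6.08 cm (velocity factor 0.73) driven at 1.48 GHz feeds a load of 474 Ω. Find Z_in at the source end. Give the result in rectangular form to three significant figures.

λ = v/f = 0.73·c / 1.48 GHz = 0.148 m
βl = 2π·l/λ = 2π × 0.411 = 148°
tan(βl) = tan(148°) = -0.627
Z_in = Z_0·(Z_L + jZ_0·tanβl)/(Z_0 + jZ_L·tanβl)
     = 100·(474 − j62.7)/(100 − j297)

Z_in ≈ 67.2 + j137 Ω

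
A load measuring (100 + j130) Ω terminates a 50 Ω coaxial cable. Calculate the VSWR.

Γ = (Z_L − Z_0)/(Z_L + Z_0) = (50 + j130)/(150 + j130)
|Γ| = 139/198 = 0.702
VSWR = (1 + |Γ|)/(1 − |Γ|) = 1.7/0.298

VSWR ≈ 5.7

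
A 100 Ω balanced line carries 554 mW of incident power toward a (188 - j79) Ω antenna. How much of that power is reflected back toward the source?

|Γ| = |(88 − j79)/(288 − j79)| = 0.396
|Γ|² = 0.157
P_refl = |Γ|²·P_inc = 86.9 mW, P_del = (1 − |Γ|²)·P_inc = 467 mW

P_reflected ≈ 86.9 mW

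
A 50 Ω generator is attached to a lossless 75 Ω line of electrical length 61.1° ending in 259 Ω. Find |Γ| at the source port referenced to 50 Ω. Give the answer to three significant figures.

|Γ| ≈ 0.503

tan(βl) = 1.81
Z_in = Z_0·(Z_L + jZ_0·tanβl)/(Z_0 + jZ_L·tanβl) = 27.6 − j37 Ω
Γ_s = (Z_in − Z_s)/(Z_in + Z_s) = (-22.4 − j37)/(77.6 − j37), |Γ_s| = 0.503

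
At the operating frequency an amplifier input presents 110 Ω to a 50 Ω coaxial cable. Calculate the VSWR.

VSWR ≈ 2.2

Γ = (110 − 50)/(110 + 50) = 0.375
VSWR = (1 + 0.375)/(1 − 0.375)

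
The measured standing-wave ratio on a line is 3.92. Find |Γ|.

|Γ| = (S − 1)/(S + 1) = (3.92 − 1)/(3.92 + 1) = 2.92/4.92

|Γ| ≈ 0.593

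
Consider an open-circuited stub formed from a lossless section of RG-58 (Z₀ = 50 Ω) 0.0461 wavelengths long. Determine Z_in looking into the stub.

βl = 2π × 0.0461 = 16.6°
tan(βl) = 0.298
For an open-circuited stub, Z_in = −jZ_0·cot(βl) = −jZ_0/tan(βl)

Z_in ≈ −j168 Ω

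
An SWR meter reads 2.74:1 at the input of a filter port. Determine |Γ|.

|Γ| = (S − 1)/(S + 1) = (2.74 − 1)/(2.74 + 1) = 1.74/3.74

|Γ| ≈ 0.465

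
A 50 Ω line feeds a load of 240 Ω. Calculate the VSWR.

VSWR ≈ 4.8

For a purely resistive load, VSWR = R_L/Z_0 or Z_0/R_L (whichever > 1) = 240/50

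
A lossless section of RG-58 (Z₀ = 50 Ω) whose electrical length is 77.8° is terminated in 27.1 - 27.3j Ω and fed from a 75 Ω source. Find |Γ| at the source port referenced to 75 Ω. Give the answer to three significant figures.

tan(βl) = 4.63
Z_in = Z_0·(Z_L + jZ_0·tanβl)/(Z_0 + jZ_L·tanβl) = 32.4 + j34.8 Ω
Γ_s = (Z_in − Z_s)/(Z_in + Z_s) = (-42.6 + j34.8)/(107 + j34.8), |Γ_s| = 0.487

|Γ| ≈ 0.487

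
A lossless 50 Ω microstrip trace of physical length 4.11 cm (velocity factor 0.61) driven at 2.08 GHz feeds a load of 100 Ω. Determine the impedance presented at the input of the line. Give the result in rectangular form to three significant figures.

Z_in ≈ 88.8 + j26.7 Ω

λ = v/f = 0.61·c / 2.08 GHz = 0.088 m
βl = 2π·l/λ = 2π × 0.467 = 168°
tan(βl) = tan(168°) = -0.209
Z_in = Z_0·(Z_L + jZ_0·tanβl)/(Z_0 + jZ_L·tanβl)
     = 50·(100 − j10.5)/(50 − j20.9)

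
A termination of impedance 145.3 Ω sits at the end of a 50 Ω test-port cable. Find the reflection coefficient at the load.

Γ = (Z_L − Z_0)/(Z_L + Z_0) = (145.3 − 50)/(145.3 + 50) = 95.3/195.3

Γ = 0.488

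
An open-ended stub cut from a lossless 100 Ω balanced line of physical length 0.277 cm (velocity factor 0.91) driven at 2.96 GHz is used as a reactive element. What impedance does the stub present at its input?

Z_in ≈ −j524 Ω

λ = v/f = 0.91·c / 2.96 GHz = 0.0922 m
βl = 2π·l/λ = 2π × 0.03 = 10.8°
tan(βl) = 0.191
For an open-ended stub, Z_in = −jZ_0·cot(βl) = −jZ_0/tan(βl)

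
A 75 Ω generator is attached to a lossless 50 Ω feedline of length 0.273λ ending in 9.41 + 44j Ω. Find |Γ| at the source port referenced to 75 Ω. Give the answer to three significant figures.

|Γ| ≈ 0.834

βl = 2π × 0.273 = 98.3°
tan(βl) = -6.87
Z_in = Z_0·(Z_L + jZ_0·tanβl)/(Z_0 + jZ_L·tanβl) = 8.84 − j40.9 Ω
Γ_s = (Z_in − Z_s)/(Z_in + Z_s) = (-66.2 − j40.9)/(83.8 − j40.9), |Γ_s| = 0.834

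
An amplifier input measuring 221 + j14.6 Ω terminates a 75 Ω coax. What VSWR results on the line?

Γ = (Z_L − Z_0)/(Z_L + Z_0) = (146 + j14.6)/(296 + j14.6)
|Γ| = 147/296 = 0.495
VSWR = (1 + |Γ|)/(1 − |Γ|) = 1.5/0.505

VSWR ≈ 2.96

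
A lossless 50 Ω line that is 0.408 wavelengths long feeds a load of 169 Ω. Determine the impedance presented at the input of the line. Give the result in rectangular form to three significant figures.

Z_in ≈ 41.1 + j58 Ω

βl = 2π × 0.408 = 147°
tan(βl) = tan(147°) = -0.652
Z_in = Z_0·(Z_L + jZ_0·tanβl)/(Z_0 + jZ_L·tanβl)
     = 50·(169 − j32.6)/(50 − j110)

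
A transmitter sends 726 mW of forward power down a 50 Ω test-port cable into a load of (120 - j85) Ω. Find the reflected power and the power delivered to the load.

P_reflected ≈ 244 mW; P_delivered ≈ 482 mW

|Γ| = |(70 − j85)/(170 − j85)| = 0.579
|Γ|² = 0.336
P_refl = |Γ|²·P_inc = 244 mW, P_del = (1 − |Γ|²)·P_inc = 482 mW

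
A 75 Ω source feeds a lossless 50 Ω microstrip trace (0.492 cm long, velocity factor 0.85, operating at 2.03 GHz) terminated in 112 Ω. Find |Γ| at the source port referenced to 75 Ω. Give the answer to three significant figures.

λ = v/f = 0.85·c / 2.03 GHz = 0.126 m
βl = 2π·l/λ = 2π × 0.0392 = 14.1°
tan(βl) = 0.251
Z_in = Z_0·(Z_L + jZ_0·tanβl)/(Z_0 + jZ_L·tanβl) = 90.4 − j38.3 Ω
Γ_s = (Z_in − Z_s)/(Z_in + Z_s) = (15.4 − j38.3)/(165 − j38.3), |Γ_s| = 0.243

|Γ| ≈ 0.243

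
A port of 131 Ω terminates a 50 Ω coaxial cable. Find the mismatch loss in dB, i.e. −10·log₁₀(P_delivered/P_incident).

mismatch loss ≈ 0.971 dB

Γ = (131 − 50)/(131 + 50) = 0.448
|Γ|² = 0.2, so P_del/P_inc = 1 − |Γ|² = 0.8
ML = −10·log₁₀(1 − |Γ|²)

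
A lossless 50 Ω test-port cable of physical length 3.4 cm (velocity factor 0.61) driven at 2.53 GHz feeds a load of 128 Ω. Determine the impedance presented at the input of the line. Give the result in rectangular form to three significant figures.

λ = v/f = 0.61·c / 2.53 GHz = 0.0723 m
βl = 2π·l/λ = 2π × 0.47 = 169°
tan(βl) = tan(169°) = -0.19
Z_in = Z_0·(Z_L + jZ_0·tanβl)/(Z_0 + jZ_L·tanβl)
     = 50·(128 − j9.52)/(50 − j24.4)

Z_in ≈ 107 + j42.7 Ω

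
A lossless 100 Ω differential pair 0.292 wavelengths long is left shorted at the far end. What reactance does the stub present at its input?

βl = 2π × 0.292 = 105°
tan(βl) = -3.7
For a shorted stub, Z_in = jZ_0·tan(βl)

X_in ≈ -370 Ω (capacitive)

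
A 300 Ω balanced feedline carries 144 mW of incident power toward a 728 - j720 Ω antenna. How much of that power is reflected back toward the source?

|Γ| = |(428 − j720)/(1028 − j720)| = 0.667
|Γ|² = 0.445
P_refl = |Γ|²·P_inc = 64.1 mW, P_del = (1 − |Γ|²)·P_inc = 79.9 mW

P_reflected ≈ 64.1 mW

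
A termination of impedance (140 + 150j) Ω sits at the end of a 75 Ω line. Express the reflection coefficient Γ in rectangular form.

Γ = (Z_L − Z_0)/(Z_L + Z_0) = (65 + j150)/(215 + j150)

Γ ≈ 0.531 + j0.327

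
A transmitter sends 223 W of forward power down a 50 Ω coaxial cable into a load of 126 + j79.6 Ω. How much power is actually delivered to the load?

|Γ| = |(76 + j79.6)/(176 + j79.6)| = 0.57
|Γ|² = 0.325
P_refl = |Γ|²·P_inc = 72.4 W, P_del = (1 − |Γ|²)·P_inc = 151 W

P_delivered ≈ 151 W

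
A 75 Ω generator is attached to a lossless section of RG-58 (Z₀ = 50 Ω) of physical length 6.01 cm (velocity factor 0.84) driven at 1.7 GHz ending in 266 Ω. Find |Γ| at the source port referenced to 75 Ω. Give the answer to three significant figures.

|Γ| ≈ 0.665

λ = v/f = 0.84·c / 1.7 GHz = 0.148 m
βl = 2π·l/λ = 2π × 0.405 = 146°
tan(βl) = -0.676
Z_in = Z_0·(Z_L + jZ_0·tanβl)/(Z_0 + jZ_L·tanβl) = 27.8 + j66.3 Ω
Γ_s = (Z_in − Z_s)/(Z_in + Z_s) = (-47.2 + j66.3)/(103 + j66.3), |Γ_s| = 0.665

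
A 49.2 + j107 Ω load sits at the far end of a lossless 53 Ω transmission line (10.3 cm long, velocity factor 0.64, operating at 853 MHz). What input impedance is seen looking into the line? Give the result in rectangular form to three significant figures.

λ = v/f = 0.64·c / 853 MHz = 0.225 m
βl = 2π·l/λ = 2π × 0.458 = 165°
tan(βl) = tan(165°) = -0.273
Z_in = Z_0·(Z_L + jZ_0·tanβl)/(Z_0 + jZ_L·tanβl)
     = 53·(49.2 + j92.5)/(82.2 − j13.4)

Z_in ≈ 21.4 + j63.2 Ω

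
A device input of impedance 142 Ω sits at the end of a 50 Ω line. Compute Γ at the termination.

Γ = (Z_L − Z_0)/(Z_L + Z_0) = (142 − 50)/(142 + 50) = 92/192

Γ = 0.479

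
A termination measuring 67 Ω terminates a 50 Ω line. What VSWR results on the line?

VSWR ≈ 1.34

For a purely resistive load, VSWR = R_L/Z_0 or Z_0/R_L (whichever > 1) = 67/50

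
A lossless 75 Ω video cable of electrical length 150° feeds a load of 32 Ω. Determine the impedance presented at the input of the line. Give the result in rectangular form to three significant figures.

tan(βl) = tan(150°) = -0.577
Z_in = Z_0·(Z_L + jZ_0·tanβl)/(Z_0 + jZ_L·tanβl)
     = 75·(32 − j43.3)/(75 − j18.5)

Z_in ≈ 40.2 − j33.4 Ω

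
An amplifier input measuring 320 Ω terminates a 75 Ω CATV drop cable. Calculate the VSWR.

For a purely resistive load, VSWR = R_L/Z_0 or Z_0/R_L (whichever > 1) = 320/75

VSWR ≈ 4.27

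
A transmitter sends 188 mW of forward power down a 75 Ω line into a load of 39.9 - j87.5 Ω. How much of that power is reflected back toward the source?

P_reflected ≈ 80.1 mW

|Γ| = |(-35.1 − j87.5)/(114.9 − j87.5)| = 0.653
|Γ|² = 0.426
P_refl = |Γ|²·P_inc = 80.1 mW, P_del = (1 − |Γ|²)·P_inc = 108 mW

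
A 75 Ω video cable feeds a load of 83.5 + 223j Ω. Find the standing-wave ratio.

Γ = (Z_L − Z_0)/(Z_L + Z_0) = (8.5 + j223)/(158.5 + j223)
|Γ| = 223/274 = 0.816
VSWR = (1 + |Γ|)/(1 − |Γ|) = 1.82/0.184

VSWR ≈ 9.85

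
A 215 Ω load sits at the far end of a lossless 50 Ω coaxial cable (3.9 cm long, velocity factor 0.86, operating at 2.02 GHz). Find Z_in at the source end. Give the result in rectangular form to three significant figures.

λ = v/f = 0.86·c / 2.02 GHz = 0.128 m
βl = 2π·l/λ = 2π × 0.305 = 110°
tan(βl) = tan(110°) = -2.76
Z_in = Z_0·(Z_L + jZ_0·tanβl)/(Z_0 + jZ_L·tanβl)
     = 50·(215 − j138)/(50 − j593)

Z_in ≈ 13.1 + j17 Ω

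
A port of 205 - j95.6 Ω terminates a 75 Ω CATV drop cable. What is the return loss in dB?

RL ≈ 5.27 dB

Γ = (130 − j95.6)/(280 − j95.6), |Γ| = 0.545
RL = −20·log₁₀|Γ| = −20·log₁₀(0.545)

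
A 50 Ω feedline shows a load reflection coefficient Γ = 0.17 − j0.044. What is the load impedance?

Z_L = Z_0·(1 + Γ)/(1 − Γ) = 50·(1.17 − j0.044)/(0.83 + j0.044)

Z_L ≈ 70.1 − j6.37 Ω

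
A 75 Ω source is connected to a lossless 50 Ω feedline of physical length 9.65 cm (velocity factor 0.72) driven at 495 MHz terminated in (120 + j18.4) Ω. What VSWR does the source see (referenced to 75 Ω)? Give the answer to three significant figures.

λ = v/f = 0.72·c / 495 MHz = 0.436 m
βl = 2π·l/λ = 2π × 0.221 = 79.6°
tan(βl) = 5.46
Z_in = Z_0·(Z_L + jZ_0·tanβl)/(Z_0 + jZ_L·tanβl) = 21.4 − j10.8 Ω
Γ_s = (Z_in − Z_s)/(Z_in + Z_s) = (-53.6 − j10.8)/(96.4 − j10.8), |Γ_s| = 0.564
VSWR = (1 + |Γ_s|)/(1 − |Γ_s|)

VSWR ≈ 3.58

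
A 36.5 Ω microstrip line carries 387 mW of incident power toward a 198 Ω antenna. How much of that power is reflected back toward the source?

P_reflected ≈ 184 mW

Γ = (198 − 36.5)/(198 + 36.5) = 0.689
|Γ|² = 0.474
P_refl = |Γ|²·P_inc = 184 mW, P_del = (1 − |Γ|²)·P_inc = 203 mW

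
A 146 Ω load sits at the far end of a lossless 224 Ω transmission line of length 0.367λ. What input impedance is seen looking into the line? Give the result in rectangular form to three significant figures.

βl = 2π × 0.367 = 132°
tan(βl) = tan(132°) = -1.11
Z_in = Z_0·(Z_L + jZ_0·tanβl)/(Z_0 + jZ_L·tanβl)
     = 224·(146 − j248)/(224 − j161)

Z_in ≈ 214 − j93.8 Ω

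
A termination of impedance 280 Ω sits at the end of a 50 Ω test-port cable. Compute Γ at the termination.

Γ = 0.697

Γ = (Z_L − Z_0)/(Z_L + Z_0) = (280 − 50)/(280 + 50) = 230/330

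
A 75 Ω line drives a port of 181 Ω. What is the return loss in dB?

Γ = (181 − 75)/(181 + 75) = 0.414
RL = −20·log₁₀|Γ| = −20·log₁₀(0.414)

RL ≈ 7.66 dB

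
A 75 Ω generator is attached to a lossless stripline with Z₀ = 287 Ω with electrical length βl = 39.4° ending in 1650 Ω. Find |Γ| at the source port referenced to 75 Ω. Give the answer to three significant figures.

tan(βl) = 0.821
Z_in = Z_0·(Z_L + jZ_0·tanβl)/(Z_0 + jZ_L·tanβl) = 119 − j324 Ω
Γ_s = (Z_in − Z_s)/(Z_in + Z_s) = (43.6 − j324)/(194 − j324), |Γ_s| = 0.866

|Γ| ≈ 0.866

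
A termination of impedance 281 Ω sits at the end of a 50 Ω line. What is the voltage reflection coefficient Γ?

Γ = 0.698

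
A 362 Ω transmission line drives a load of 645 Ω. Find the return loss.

RL ≈ 11 dB

Γ = (645 − 362)/(645 + 362) = 0.281
RL = −20·log₁₀|Γ| = −20·log₁₀(0.281)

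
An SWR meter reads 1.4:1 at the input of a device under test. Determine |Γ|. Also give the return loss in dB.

|Γ| = (S − 1)/(S + 1) = (1.4 − 1)/(1.4 + 1) = 0.4/2.4
RL = −20·log₁₀|Γ| = −20·log₁₀(0.167)

|Γ| ≈ 0.167; return loss ≈ 15.6 dB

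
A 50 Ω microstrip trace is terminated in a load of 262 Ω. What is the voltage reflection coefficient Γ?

Γ = (Z_L − Z_0)/(Z_L + Z_0) = (262 − 50)/(262 + 50) = 212/312

Γ = 0.679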